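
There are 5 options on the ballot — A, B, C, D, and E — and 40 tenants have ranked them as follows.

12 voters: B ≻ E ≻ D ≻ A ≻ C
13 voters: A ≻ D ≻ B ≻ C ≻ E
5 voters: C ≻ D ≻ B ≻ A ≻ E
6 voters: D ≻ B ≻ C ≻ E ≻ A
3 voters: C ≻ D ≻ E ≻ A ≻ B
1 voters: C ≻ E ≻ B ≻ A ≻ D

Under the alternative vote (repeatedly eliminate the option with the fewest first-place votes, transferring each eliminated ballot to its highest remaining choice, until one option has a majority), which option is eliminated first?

Round 1: A 13, B 12, C 9, D 6, E 0. E has the fewest and is eliminated.
Round 2: A 13, B 12, C 9, D 6. D has the fewest and is eliminated.
Round 3: B 18, A 13, C 9. C has the fewest and is eliminated.
Round 4: B 24, A 16. B has a majority.

E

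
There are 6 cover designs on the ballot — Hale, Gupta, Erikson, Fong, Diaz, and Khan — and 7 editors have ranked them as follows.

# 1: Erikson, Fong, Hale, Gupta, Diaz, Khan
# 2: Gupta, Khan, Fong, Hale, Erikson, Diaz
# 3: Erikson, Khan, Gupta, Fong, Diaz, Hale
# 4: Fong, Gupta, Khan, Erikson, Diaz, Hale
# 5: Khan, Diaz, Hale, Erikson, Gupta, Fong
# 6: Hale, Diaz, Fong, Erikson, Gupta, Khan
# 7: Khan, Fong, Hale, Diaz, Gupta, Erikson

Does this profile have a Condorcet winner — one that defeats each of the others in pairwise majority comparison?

No

Head-to-head results (7 voters total):
Hale vs Gupta: Hale wins 4–3.
Hale vs Erikson: Hale wins 4–3.
Hale vs Fong: Fong wins 5–2.
Hale vs Diaz: Hale wins 4–3.
Hale vs Khan: Khan wins 5–2.
Gupta vs Erikson: Erikson wins 4–3.
Gupta vs Fong: Fong wins 4–3.
Gupta vs Diaz: Gupta wins 4–3.
Gupta vs Khan: Gupta wins 4–3.
Erikson vs Fong: Fong wins 4–3.
Erikson vs Diaz: Erikson wins 4–3.
Erikson vs Khan: Khan wins 4–3.
Fong vs Diaz: Fong wins 5–2.
Fong vs Khan: Khan wins 4–3.
Diaz vs Khan: Khan wins 5–2.
No candidate beats all others: Hale beats Gupta beats Khan beats Hale, a majority cycle.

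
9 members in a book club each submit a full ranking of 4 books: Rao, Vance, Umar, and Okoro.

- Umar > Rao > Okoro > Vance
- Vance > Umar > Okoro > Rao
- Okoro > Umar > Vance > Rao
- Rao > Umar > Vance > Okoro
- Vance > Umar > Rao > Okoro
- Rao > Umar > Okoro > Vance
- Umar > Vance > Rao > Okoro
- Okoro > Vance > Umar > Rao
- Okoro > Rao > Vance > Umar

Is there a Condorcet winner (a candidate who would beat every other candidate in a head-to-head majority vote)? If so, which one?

Head-to-head results (9 voters total):
Rao vs Vance: Vance wins 5–4.
Rao vs Umar: Umar wins 6–3.
Rao vs Okoro: Rao wins 5–4.
Vance vs Umar: Umar wins 5–4.
Vance vs Okoro: Okoro wins 5–4.
Umar vs Okoro: Umar wins 6–3.
Umar beats each rival — Rao (6–3), Vance (5–4), Okoro (6–3) — so Umar is the Condorcet winner.

Umar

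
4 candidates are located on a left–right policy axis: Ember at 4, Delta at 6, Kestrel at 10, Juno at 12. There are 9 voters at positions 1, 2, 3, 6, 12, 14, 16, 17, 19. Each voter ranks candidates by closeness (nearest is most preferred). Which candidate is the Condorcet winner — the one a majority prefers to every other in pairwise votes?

With single-peaked preferences on a line, the Condorcet winner is the candidate closest to the median voter.
The median voter (position 12) is closest to Juno at 12.
Check: Juno vs Delta — voters closer to Juno: 5 of 9.

Juno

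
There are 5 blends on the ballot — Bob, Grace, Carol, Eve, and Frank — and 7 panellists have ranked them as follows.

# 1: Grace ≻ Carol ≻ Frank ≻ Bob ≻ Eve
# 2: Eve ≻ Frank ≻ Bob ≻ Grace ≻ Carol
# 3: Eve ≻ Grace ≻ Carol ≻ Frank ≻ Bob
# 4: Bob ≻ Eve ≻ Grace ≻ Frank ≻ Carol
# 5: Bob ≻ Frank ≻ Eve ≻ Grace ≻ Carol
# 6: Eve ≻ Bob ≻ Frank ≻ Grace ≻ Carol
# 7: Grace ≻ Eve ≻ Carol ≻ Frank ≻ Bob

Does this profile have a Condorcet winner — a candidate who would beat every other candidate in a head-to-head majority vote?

Yes

Head-to-head results (7 voters total):
Bob vs Grace: Bob wins 4–3.
Bob vs Carol: Bob wins 4–3.
Bob vs Eve: Eve wins 4–3.
Bob vs Frank: Frank wins 4–3.
Grace vs Carol: Grace wins 7–0.
Grace vs Eve: Eve wins 5–2.
Grace vs Frank: Grace wins 4–3.
Carol vs Eve: Eve wins 6–1.
Carol vs Frank: Frank wins 4–3.
Eve vs Frank: Eve wins 5–2.
Eve beats each rival — Bob (4–3), Grace (5–2), Carol (6–1), Frank (5–2) — so Eve is the Condorcet winner.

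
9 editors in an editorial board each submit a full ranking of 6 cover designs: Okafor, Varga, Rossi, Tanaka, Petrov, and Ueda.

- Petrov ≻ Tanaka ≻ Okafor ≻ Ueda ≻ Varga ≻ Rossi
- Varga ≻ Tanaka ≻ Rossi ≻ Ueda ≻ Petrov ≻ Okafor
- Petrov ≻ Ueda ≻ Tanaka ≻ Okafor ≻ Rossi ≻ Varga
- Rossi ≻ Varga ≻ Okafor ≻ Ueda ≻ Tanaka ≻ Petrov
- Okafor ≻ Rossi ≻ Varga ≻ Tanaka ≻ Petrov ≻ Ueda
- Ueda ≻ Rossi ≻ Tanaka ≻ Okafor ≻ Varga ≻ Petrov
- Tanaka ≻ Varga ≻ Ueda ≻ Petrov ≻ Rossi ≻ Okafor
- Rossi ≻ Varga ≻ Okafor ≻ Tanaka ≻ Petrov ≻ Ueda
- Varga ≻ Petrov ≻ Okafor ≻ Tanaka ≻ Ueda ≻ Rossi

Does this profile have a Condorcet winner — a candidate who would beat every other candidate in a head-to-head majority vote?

Head-to-head results (9 voters total):
Okafor vs Varga: Varga wins 5–4.
Okafor vs Rossi: Rossi wins 5–4.
Okafor vs Tanaka: Tanaka wins 5–4.
Okafor vs Petrov: Petrov wins 5–4.
Okafor vs Ueda: Okafor wins 5–4.
Varga vs Rossi: Rossi wins 5–4.
Varga vs Tanaka: Varga wins 5–4.
Varga vs Petrov: Varga wins 7–2.
Varga vs Ueda: Varga wins 6–3.
Rossi vs Tanaka: Tanaka wins 5–4.
Rossi vs Petrov: Rossi wins 5–4.
Rossi vs Ueda: Ueda wins 5–4.
Tanaka vs Petrov: Tanaka wins 6–3.
Tanaka vs Ueda: Tanaka wins 6–3.
Petrov vs Ueda: Petrov wins 5–4.
No candidate beats all others: Okafor beats Ueda beats Rossi beats Okafor, a majority cycle.

No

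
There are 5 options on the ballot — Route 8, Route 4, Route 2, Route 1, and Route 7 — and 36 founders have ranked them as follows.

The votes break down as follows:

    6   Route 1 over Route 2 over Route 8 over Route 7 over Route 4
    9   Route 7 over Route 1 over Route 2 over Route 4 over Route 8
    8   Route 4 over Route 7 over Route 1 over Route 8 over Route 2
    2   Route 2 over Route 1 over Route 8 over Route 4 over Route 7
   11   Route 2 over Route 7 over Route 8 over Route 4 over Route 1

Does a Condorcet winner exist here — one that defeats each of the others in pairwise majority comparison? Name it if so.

Head-to-head results (36 voters total):
Route 8 vs Route 4: Route 8 wins 19–17.
Route 8 vs Route 2: Route 2 wins 28–8.
Route 8 vs Route 1: Route 1 wins 25–11.
Route 8 vs Route 7: Route 7 wins 28–8.
Route 4 vs Route 2: Route 2 wins 28–8.
Route 4 vs Route 1: Route 4 wins 19–17.
Route 4 vs Route 7: Route 7 wins 26–10.
Route 2 vs Route 1: Route 1 wins 23–13.
Route 2 vs Route 7: Route 2 wins 19–17.
Route 1 vs Route 7: Route 7 wins 28–8.
No candidate beats all others: Route 8 beats Route 4 beats Route 1 beats Route 8, a majority cycle.

There is no Condorcet winner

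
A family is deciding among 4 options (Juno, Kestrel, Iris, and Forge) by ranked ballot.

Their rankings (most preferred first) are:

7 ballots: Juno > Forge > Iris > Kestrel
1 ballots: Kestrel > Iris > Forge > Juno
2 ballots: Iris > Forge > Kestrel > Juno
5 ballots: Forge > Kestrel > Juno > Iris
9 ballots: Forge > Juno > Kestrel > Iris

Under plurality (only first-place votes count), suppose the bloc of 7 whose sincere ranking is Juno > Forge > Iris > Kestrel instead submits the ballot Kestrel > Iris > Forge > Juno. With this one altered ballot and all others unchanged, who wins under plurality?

First-place totals with the altered ballot: Juno 0, Kestrel 8, Iris 2, Forge 14.
The winner is unchanged: still Forge.

Forge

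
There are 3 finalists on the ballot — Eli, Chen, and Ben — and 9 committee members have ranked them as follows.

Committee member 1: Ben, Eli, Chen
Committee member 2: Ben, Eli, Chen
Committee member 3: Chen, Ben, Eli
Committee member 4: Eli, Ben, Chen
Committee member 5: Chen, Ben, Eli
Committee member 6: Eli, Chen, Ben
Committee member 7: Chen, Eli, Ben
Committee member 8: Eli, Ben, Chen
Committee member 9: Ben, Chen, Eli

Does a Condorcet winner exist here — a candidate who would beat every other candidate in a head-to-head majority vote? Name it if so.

Head-to-head results (9 voters total):
Eli vs Chen: Eli wins 5–4.
Eli vs Ben: Ben wins 5–4.
Chen vs Ben: Ben wins 5–4.
Ben beats each rival — Eli (5–4), Chen (5–4) — so Ben is the Condorcet winner.

Ben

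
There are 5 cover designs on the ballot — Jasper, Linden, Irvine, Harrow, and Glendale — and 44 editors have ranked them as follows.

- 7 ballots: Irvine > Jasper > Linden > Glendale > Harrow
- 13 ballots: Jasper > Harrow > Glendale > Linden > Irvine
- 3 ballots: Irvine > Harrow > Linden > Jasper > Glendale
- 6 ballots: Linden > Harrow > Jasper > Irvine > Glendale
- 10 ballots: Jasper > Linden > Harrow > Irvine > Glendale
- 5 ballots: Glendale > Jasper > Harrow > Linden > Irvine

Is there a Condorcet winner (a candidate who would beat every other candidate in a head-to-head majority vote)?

Head-to-head results (44 voters total):
Jasper vs Linden: Jasper wins 35–9.
Jasper vs Irvine: Jasper wins 34–10.
Jasper vs Harrow: Jasper wins 35–9.
Jasper vs Glendale: Jasper wins 39–5.
Linden vs Irvine: Linden wins 34–10.
Linden vs Harrow: Linden wins 23–21.
Linden vs Glendale: Linden wins 26–18.
Irvine vs Harrow: Harrow wins 34–10.
Irvine vs Glendale: Irvine wins 26–18.
Harrow vs Glendale: Harrow wins 32–12.
Jasper beats each rival — Linden (35–9), Irvine (34–10), Harrow (35–9), Glendale (39–5) — so Jasper is the Condorcet winner.

Yes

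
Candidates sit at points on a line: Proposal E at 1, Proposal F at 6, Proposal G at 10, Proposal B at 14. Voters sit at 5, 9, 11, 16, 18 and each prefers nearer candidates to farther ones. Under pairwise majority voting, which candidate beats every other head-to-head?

With single-peaked preferences on a line, the Condorcet winner is the candidate closest to the median voter.
The median voter (position 11) is closest to Proposal G at 10.
Check: Proposal G vs Proposal B — voters closer to Proposal G: 3 of 5.

Proposal G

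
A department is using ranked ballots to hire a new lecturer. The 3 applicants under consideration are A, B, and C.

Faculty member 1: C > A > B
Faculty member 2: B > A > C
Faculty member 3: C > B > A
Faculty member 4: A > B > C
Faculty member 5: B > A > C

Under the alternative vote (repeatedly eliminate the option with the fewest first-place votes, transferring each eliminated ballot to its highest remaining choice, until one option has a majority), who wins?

Round 1: B 2, C 2, A 1. A has the fewest and is eliminated.
Round 2: B 3, C 2. B has a majority.

B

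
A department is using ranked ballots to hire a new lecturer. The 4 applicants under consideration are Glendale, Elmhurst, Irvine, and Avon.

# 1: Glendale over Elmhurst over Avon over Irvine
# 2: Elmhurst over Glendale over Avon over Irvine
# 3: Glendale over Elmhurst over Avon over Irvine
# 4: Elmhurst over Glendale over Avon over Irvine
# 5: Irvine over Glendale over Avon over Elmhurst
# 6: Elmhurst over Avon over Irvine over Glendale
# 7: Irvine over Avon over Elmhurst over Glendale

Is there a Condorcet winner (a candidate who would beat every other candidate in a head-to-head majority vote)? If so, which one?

Elmhurst

Head-to-head results (7 voters total):
Glendale vs Elmhurst: Elmhurst wins 4–3.
Glendale vs Irvine: Glendale wins 4–3.
Glendale vs Avon: Glendale wins 5–2.
Elmhurst vs Irvine: Elmhurst wins 5–2.
Elmhurst vs Avon: Elmhurst wins 5–2.
Irvine vs Avon: Avon wins 5–2.
Elmhurst beats each rival — Glendale (4–3), Irvine (5–2), Avon (5–2) — so Elmhurst is the Condorcet winner.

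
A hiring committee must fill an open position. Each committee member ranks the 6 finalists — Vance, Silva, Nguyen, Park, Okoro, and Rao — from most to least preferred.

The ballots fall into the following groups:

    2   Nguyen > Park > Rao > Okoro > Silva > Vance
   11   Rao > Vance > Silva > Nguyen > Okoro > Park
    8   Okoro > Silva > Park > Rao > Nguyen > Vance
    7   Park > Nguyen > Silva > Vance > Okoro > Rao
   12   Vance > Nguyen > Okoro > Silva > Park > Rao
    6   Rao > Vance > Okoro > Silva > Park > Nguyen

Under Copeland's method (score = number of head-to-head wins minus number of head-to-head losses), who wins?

Vance

Pairwise results:
  Vance vs Silva: Vance wins 29–17.
  Vance vs Nguyen: Vance wins 29–17.
  Vance vs Park: Vance wins 29–17.
  Vance vs Okoro: Vance wins 36–10.
  Vance vs Rao: Rao wins 27–19.
  Silva vs Nguyen: Silva wins 25–21.
  Silva vs Park: Silva wins 37–9.
  Silva vs Okoro: Okoro wins 28–18.
  Silva vs Rao: Silva wins 27–19.
  Nguyen vs Park: Nguyen wins 25–21.
  Nguyen vs Okoro: Nguyen wins 32–14.
  Nguyen vs Rao: Rao wins 25–21.
  Park vs Okoro: Okoro wins 37–9.
  Park vs Rao: Park wins 29–17.
  Okoro vs Rao: Okoro wins 27–19.
Copeland scores (wins − losses):
  Vance: 4 − 1 = 3
  Silva: 3 − 2 = 1
  Nguyen: 2 − 3 = -1
  Park: 1 − 4 = -3
  Okoro: 3 − 2 = 1
  Rao: 2 − 3 = -1
Vance has the best Copeland score.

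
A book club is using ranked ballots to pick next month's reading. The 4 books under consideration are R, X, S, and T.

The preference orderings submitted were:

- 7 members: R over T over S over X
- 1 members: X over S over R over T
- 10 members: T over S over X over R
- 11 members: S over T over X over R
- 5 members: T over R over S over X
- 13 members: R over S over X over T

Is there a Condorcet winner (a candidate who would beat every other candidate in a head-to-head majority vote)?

No

Head-to-head results (47 voters total):
R vs X: R wins 25–22.
R vs S: R wins 25–22.
R vs T: T wins 26–21.
X vs S: S wins 46–1.
X vs T: T wins 33–14.
S vs T: S wins 25–22.
No candidate beats all others: R beats S beats T beats R, a majority cycle.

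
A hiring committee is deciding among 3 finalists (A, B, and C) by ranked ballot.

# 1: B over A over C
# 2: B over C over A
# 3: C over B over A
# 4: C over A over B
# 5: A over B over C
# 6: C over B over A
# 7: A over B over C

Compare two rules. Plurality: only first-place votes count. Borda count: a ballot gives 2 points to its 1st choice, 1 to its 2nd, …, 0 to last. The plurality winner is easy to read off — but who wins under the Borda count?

Plurality first-place counts: A 2, B 2, C 3 → C.
Borda totals: A 6, B 8, C 7 → B.

B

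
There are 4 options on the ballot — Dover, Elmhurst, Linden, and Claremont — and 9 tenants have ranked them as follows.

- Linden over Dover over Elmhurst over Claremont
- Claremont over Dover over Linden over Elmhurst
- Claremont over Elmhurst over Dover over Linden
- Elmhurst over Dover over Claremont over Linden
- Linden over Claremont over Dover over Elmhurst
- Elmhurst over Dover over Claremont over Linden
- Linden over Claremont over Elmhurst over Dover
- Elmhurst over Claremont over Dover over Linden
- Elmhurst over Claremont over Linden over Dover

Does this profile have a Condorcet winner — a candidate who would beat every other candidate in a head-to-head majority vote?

Yes

Head-to-head results (9 voters total):
Dover vs Elmhurst: Elmhurst wins 6–3.
Dover vs Linden: Dover wins 5–4.
Dover vs Claremont: Claremont wins 6–3.
Elmhurst vs Linden: Elmhurst wins 5–4.
Elmhurst vs Claremont: Elmhurst wins 5–4.
Linden vs Claremont: Claremont wins 6–3.
Elmhurst beats each rival — Dover (6–3), Linden (5–4), Claremont (5–4) — so Elmhurst is the Condorcet winner.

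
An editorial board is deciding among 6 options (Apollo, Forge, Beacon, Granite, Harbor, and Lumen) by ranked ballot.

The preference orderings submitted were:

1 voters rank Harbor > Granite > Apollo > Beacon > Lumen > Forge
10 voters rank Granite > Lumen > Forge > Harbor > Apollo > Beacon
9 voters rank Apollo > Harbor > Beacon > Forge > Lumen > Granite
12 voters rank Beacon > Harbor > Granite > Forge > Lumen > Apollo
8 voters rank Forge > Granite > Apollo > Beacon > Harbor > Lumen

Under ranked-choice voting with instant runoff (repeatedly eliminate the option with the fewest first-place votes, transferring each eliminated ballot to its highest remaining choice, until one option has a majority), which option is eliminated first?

Round 1: Beacon 12, Granite 10, Apollo 9, Forge 8, Harbor 1, Lumen 0. Lumen has the fewest and is eliminated.
Round 2: Beacon 12, Granite 10, Apollo 9, Forge 8, Harbor 1. Harbor has the fewest and is eliminated.
Round 3: Beacon 12, Granite 11, Apollo 9, Forge 8. Forge has the fewest and is eliminated.
Round 4: Granite 19, Beacon 12, Apollo 9. Apollo has the fewest and is eliminated.
Round 5: Beacon 21, Granite 19. Beacon has a majority.

Lumen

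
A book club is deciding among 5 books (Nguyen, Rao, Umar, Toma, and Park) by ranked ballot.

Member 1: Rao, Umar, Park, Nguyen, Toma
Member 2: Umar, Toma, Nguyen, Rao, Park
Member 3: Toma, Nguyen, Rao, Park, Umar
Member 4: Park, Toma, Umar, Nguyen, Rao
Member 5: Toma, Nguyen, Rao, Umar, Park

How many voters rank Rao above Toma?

Ballots ranking Rao above Toma: 1.
Ballots ranking Toma above Rao: 4.
So 1 of 5 voters prefer Rao to Toma.

1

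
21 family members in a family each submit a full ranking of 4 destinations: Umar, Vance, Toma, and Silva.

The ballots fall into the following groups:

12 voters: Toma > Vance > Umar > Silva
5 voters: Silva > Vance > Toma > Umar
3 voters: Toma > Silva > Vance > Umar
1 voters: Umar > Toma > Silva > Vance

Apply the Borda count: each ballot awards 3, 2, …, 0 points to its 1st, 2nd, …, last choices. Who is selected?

Toma

Borda scores:
  Umar: 12·1 + 5·0 + 3·0 + 3 = 15
  Vance: 12·2 + 5·2 + 3·1 + 0 = 37
  Toma: 12·3 + 5·1 + 3·3 + 2 = 52
  Silva: 12·0 + 5·3 + 3·2 + 1 = 22
Toma has the highest total.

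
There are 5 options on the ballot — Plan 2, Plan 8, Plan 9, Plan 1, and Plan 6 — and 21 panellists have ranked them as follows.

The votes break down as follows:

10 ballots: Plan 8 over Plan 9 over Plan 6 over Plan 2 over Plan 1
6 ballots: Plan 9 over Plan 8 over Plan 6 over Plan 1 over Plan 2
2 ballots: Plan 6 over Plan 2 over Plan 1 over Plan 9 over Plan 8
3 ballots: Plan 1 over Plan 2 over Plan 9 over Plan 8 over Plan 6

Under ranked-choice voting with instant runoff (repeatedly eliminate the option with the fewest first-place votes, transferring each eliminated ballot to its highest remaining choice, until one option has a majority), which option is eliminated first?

Round 1: Plan 8 10, Plan 9 6, Plan 1 3, Plan 6 2, Plan 2 0. Plan 2 has the fewest and is eliminated.
Round 2: Plan 8 10, Plan 9 6, Plan 1 3, Plan 6 2. Plan 6 has the fewest and is eliminated.
Round 3: Plan 8 10, Plan 9 6, Plan 1 5. Plan 1 has the fewest and is eliminated.
Round 4: Plan 9 11, Plan 8 10. Plan 9 has a majority.

Plan 2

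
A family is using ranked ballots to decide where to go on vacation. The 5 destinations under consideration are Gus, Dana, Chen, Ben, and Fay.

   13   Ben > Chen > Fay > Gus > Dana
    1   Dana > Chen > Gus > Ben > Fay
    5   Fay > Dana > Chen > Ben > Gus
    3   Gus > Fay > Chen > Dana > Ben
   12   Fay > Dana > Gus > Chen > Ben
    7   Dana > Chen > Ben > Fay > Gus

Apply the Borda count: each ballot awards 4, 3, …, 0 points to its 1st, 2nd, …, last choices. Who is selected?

Fay

Borda scores:
  Gus: 13·1 + 2 + 5·0 + 3·4 + 12·2 + 7·0 = 51
  Dana: 13·0 + 4 + 5·3 + 3·1 + 12·3 + 7·4 = 86
  Chen: 13·3 + 3 + 5·2 + 3·2 + 12·1 + 7·3 = 91
  Ben: 13·4 + 1 + 5·1 + 3·0 + 12·0 + 7·2 = 72
  Fay: 13·2 + 0 + 5·4 + 3·3 + 12·4 + 7·1 = 110
Fay has the highest total.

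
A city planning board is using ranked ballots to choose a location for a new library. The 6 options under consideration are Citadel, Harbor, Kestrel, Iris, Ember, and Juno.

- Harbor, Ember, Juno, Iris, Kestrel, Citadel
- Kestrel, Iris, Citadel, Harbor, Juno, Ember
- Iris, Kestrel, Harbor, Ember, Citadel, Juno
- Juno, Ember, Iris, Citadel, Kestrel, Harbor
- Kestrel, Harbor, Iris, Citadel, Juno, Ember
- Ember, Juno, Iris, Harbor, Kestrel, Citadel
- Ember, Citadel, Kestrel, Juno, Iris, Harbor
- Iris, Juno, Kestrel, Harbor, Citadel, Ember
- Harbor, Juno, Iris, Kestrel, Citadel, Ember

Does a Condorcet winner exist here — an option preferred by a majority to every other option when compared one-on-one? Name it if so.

There is no Condorcet winner

Head-to-head results (9 voters total):
Citadel vs Harbor: Harbor wins 6–3.
Citadel vs Kestrel: Kestrel wins 7–2.
Citadel vs Iris: Iris wins 8–1.
Citadel vs Ember: Ember wins 5–4.
Citadel vs Juno: Juno wins 5–4.
Harbor vs Kestrel: Kestrel wins 6–3.
Harbor vs Iris: Iris wins 6–3.
Harbor vs Ember: Harbor wins 6–3.
Harbor vs Juno: Harbor wins 5–4.
Kestrel vs Iris: Iris wins 6–3.
Kestrel vs Ember: Kestrel wins 5–4.
Kestrel vs Juno: Juno wins 5–4.
Iris vs Ember: Iris wins 5–4.
Iris vs Juno: Juno wins 5–4.
Ember vs Juno: Juno wins 5–4.
No candidate beats all others: Harbor beats Juno beats Kestrel beats Harbor, a majority cycle.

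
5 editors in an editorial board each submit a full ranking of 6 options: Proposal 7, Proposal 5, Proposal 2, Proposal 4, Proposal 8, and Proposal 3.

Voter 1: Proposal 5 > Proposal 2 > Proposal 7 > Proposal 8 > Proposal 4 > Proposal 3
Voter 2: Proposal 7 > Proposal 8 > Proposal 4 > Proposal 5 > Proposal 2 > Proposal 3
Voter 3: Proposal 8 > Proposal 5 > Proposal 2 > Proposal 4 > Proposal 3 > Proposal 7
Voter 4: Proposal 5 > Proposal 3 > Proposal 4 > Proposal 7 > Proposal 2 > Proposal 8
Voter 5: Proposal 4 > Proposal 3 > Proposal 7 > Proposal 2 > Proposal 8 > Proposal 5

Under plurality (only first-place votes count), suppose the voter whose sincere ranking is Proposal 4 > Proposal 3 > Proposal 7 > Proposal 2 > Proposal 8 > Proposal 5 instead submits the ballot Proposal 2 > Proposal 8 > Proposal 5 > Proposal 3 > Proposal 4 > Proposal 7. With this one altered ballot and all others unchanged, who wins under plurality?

Proposal 5

First-place totals with the altered ballot: Proposal 7 1, Proposal 5 2, Proposal 2 1, Proposal 4 0, Proposal 8 1, Proposal 3 0.
The winner is unchanged: still Proposal 5.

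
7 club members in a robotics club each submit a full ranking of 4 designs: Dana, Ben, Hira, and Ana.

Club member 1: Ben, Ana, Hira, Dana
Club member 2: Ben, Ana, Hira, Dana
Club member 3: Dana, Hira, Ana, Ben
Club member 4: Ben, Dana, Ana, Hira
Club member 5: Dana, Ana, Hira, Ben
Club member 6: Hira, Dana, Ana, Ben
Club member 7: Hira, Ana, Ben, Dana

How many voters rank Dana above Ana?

4

Ballots ranking Dana above Ana: 4.
Ballots ranking Ana above Dana: 3.
So 4 of 7 voters prefer Dana to Ana.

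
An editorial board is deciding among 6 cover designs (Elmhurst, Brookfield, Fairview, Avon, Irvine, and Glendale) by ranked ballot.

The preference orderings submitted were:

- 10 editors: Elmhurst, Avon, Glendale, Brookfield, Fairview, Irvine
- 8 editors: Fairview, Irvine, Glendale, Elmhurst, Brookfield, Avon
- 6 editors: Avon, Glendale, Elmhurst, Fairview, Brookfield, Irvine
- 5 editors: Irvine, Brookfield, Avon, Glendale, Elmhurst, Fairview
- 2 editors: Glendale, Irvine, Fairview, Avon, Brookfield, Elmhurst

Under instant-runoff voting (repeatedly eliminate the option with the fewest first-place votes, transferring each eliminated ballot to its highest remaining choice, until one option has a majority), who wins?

Round 1: Elmhurst 10, Fairview 8, Avon 6, Irvine 5, Glendale 2, Brookfield 0. Brookfield has the fewest and is eliminated.
Round 2: Elmhurst 10, Fairview 8, Avon 6, Irvine 5, Glendale 2. Glendale has the fewest and is eliminated.
Round 3: Elmhurst 10, Fairview 8, Irvine 7, Avon 6. Avon has the fewest and is eliminated.
Round 4: Elmhurst 16, Fairview 8, Irvine 7. Elmhurst has a majority.

Elmhurst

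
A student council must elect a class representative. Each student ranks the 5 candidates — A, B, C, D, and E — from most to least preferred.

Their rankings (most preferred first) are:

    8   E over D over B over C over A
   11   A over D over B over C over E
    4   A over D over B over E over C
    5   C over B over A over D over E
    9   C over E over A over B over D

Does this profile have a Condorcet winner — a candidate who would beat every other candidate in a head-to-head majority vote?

No

Head-to-head results (37 voters total):
A vs B: A wins 24–13.
A vs C: C wins 22–15.
A vs D: A wins 29–8.
A vs E: A wins 20–17.
B vs C: B wins 23–14.
B vs D: D wins 23–14.
B vs E: B wins 20–17.
C vs D: D wins 23–14.
C vs E: C wins 25–12.
D vs E: D wins 20–17.
No candidate beats all others: A beats B beats C beats A, a majority cycle.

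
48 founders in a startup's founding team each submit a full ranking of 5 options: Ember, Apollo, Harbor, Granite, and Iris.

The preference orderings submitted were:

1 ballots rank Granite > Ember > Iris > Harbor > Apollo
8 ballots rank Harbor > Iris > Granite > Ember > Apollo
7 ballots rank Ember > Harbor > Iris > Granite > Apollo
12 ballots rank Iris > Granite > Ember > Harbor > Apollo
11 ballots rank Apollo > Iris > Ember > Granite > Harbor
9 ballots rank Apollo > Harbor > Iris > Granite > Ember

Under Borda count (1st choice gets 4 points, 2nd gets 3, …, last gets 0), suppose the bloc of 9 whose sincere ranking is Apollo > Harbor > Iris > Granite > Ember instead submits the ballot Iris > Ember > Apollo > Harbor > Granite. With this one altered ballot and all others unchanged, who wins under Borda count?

Borda totals with the altered ballot: Ember 112, Apollo 62, Harbor 75, Granite 74, Iris 157.
The winner is unchanged: still Iris.

Iris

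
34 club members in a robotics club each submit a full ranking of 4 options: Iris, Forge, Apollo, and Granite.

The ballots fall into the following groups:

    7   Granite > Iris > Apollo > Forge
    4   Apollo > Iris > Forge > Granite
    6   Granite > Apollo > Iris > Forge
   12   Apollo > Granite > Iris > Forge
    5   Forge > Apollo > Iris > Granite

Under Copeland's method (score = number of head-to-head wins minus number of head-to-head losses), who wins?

Pairwise results:
  Iris vs Forge: Iris wins 29–5.
  Iris vs Apollo: Apollo wins 27–7.
  Iris vs Granite: Granite wins 25–9.
  Forge vs Apollo: Apollo wins 29–5.
  Forge vs Granite: Granite wins 25–9.
  Apollo vs Granite: Apollo wins 21–13.
Copeland scores (wins − losses):
  Iris: 1 − 2 = -1
  Forge: 0 − 3 = -3
  Apollo: 3 − 0 = 3
  Granite: 2 − 1 = 1
Apollo has the best Copeland score.

Apollo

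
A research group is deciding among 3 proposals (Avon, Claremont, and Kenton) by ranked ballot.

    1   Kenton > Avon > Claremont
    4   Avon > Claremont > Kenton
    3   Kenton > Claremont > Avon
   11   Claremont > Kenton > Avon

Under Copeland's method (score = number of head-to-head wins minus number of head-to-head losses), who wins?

Claremont

Pairwise results:
  Avon vs Claremont: Claremont wins 14–5.
  Avon vs Kenton: Kenton wins 15–4.
  Claremont vs Kenton: Claremont wins 15–4.
Copeland scores (wins − losses):
  Avon: 0 − 2 = -2
  Claremont: 2 − 0 = 2
  Kenton: 1 − 1 = 0
Claremont has the best Copeland score.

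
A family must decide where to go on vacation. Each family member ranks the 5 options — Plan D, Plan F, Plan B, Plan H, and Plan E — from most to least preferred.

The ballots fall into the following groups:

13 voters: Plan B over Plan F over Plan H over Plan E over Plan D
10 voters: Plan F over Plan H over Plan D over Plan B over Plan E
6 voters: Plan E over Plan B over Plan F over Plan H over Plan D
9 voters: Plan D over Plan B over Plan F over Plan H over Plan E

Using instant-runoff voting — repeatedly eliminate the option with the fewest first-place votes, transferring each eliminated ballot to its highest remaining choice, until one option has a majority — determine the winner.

Round 1: Plan B 13, Plan F 10, Plan D 9, Plan E 6, Plan H 0. Plan H has the fewest and is eliminated.
Round 2: Plan B 13, Plan F 10, Plan D 9, Plan E 6. Plan E has the fewest and is eliminated.
Round 3: Plan B 19, Plan F 10, Plan D 9. Plan D has the fewest and is eliminated.
Round 4: Plan B 28, Plan F 10. Plan B has a majority.

Plan B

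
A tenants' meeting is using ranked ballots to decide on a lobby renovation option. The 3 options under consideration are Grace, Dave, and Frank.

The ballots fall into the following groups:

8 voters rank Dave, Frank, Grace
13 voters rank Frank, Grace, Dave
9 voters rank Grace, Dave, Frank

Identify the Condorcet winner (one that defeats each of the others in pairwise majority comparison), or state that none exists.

None — there is no Condorcet winner

Head-to-head results (30 voters total):
Grace vs Dave: Grace wins 22–8.
Grace vs Frank: Frank wins 21–9.
Dave vs Frank: Dave wins 17–13.
No candidate beats all others: Grace beats Dave beats Frank beats Grace, a majority cycle.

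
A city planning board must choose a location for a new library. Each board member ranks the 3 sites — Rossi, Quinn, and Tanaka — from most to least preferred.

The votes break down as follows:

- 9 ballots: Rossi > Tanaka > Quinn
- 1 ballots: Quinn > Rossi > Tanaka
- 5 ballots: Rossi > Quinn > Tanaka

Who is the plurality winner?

Rossi

First-place vote totals:
  Rossi: 14
  Quinn: 1
  Tanaka: 0
Rossi has the most first-place votes.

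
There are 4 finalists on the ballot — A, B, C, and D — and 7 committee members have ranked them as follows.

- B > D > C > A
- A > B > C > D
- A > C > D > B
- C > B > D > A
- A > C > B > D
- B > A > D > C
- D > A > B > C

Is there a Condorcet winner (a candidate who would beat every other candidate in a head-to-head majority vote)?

Yes

Head-to-head results (7 voters total):
A vs B: A wins 4–3.
A vs C: A wins 5–2.
A vs D: A wins 4–3.
B vs C: B wins 4–3.
B vs D: B wins 5–2.
C vs D: C wins 4–3.
A beats each rival — B (4–3), C (5–2), D (4–3) — so A is the Condorcet winner.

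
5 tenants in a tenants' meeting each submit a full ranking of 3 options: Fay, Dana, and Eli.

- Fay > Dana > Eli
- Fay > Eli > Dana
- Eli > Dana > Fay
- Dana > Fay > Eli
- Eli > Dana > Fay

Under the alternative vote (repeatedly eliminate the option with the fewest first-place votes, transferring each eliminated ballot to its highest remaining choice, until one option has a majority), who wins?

Fay

Round 1: Fay 2, Eli 2, Dana 1. Dana has the fewest and is eliminated.
Round 2: Fay 3, Eli 2. Fay has a majority.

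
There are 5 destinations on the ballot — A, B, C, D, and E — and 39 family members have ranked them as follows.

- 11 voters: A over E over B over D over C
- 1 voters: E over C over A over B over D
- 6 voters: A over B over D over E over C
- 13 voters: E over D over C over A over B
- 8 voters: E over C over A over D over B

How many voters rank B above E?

6

Ballots ranking B above E: 6.
Ballots ranking E above B: 11+1+13+8 = 33.
So 6 of 39 voters prefer B to E.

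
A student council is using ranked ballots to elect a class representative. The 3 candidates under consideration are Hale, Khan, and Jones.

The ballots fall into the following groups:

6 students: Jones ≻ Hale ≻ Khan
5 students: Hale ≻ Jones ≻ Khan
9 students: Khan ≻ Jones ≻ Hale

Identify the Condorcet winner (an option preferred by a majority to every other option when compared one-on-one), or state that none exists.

Jones

Head-to-head results (20 voters total):
Hale vs Khan: Hale wins 11–9.
Hale vs Jones: Jones wins 15–5.
Khan vs Jones: Jones wins 11–9.
Jones beats each rival — Hale (15–5), Khan (11–9) — so Jones is the Condorcet winner.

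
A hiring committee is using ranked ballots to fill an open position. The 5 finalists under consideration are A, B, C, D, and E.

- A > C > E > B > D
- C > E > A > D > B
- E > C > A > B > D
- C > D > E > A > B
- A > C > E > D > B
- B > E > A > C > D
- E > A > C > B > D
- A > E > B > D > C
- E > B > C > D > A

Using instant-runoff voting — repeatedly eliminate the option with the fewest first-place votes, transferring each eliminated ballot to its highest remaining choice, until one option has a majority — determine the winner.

Round 1: A 3, E 3, C 2, B 1, D 0. D has the fewest and is eliminated.
Round 2: A 3, E 3, C 2, B 1. B has the fewest and is eliminated.
Round 3: E 4, A 3, C 2. C has the fewest and is eliminated.
Round 4: E 6, A 3. E has a majority.

E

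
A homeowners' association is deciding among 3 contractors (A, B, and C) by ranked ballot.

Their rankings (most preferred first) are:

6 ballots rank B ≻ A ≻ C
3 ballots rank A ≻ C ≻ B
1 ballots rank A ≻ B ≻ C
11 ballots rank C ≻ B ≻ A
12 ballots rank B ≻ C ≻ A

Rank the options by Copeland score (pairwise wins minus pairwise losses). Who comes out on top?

Pairwise results:
  A vs B: B wins 29–4.
  A vs C: C wins 23–10.
  B vs C: B wins 19–14.
Copeland scores (wins − losses):
  A: 0 − 2 = -2
  B: 2 − 0 = 2
  C: 1 − 1 = 0
B has the best Copeland score.

B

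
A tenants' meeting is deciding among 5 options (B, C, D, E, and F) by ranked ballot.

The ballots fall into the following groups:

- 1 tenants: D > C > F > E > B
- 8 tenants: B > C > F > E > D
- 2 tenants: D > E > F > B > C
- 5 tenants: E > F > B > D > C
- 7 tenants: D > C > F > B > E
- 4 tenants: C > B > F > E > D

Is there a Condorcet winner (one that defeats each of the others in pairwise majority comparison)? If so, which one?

No Condorcet winner

Head-to-head results (27 voters total):
B vs C: B wins 15–12.
B vs D: B wins 17–10.
B vs E: B wins 19–8.
B vs F: F wins 15–12.
C vs D: D wins 15–12.
C vs E: C wins 20–7.
C vs F: C wins 20–7.
D vs E: E wins 17–10.
D vs F: F wins 17–10.
E vs F: F wins 20–7.
No candidate beats all others: B beats C beats F beats B, a majority cycle.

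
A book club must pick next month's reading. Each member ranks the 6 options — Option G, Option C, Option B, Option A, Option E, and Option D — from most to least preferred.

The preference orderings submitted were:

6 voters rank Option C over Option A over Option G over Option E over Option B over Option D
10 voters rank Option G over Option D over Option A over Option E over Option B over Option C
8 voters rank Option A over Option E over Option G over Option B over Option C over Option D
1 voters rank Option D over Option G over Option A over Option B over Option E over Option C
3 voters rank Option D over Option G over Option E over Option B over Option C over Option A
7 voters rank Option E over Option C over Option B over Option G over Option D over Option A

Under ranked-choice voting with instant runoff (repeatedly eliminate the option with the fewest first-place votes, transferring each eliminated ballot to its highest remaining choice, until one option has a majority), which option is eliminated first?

Round 1: Option G 10, Option A 8, Option E 7, Option C 6, Option D 4, Option B 0. Option B has the fewest and is eliminated.
Round 2: Option G 10, Option A 8, Option E 7, Option C 6, Option D 4. Option D has the fewest and is eliminated.
Round 3: Option G 14, Option A 8, Option E 7, Option C 6. Option C has the fewest and is eliminated.
Round 4: Option G 14, Option A 14, Option E 7. Option E has the fewest and is eliminated.
Round 5: Option G 21, Option A 14. Option G has a majority.

Option B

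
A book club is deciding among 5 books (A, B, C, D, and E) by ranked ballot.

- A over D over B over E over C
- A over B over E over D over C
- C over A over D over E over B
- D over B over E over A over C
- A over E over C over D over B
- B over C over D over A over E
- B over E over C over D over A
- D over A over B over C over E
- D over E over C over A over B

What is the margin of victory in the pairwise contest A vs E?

Ballots ranking A above E: 6.
Ballots ranking E above A: 3.
A wins 6–3, a margin of 3.

3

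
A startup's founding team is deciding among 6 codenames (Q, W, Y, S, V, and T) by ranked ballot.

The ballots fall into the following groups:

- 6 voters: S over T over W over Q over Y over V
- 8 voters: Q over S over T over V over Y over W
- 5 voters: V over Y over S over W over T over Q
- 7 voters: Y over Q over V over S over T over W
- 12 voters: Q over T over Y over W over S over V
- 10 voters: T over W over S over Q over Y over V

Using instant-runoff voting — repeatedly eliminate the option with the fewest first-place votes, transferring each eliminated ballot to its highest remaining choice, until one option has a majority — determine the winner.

Q

Round 1: Q 20, T 10, Y 7, S 6, V 5, W 0. W has the fewest and is eliminated.
Round 2: Q 20, T 10, Y 7, S 6, V 5. V has the fewest and is eliminated.
Round 3: Q 20, Y 12, T 10, S 6. S has the fewest and is eliminated.
Round 4: Q 20, T 16, Y 12. Y has the fewest and is eliminated.
Round 5: Q 27, T 21. Q has a majority.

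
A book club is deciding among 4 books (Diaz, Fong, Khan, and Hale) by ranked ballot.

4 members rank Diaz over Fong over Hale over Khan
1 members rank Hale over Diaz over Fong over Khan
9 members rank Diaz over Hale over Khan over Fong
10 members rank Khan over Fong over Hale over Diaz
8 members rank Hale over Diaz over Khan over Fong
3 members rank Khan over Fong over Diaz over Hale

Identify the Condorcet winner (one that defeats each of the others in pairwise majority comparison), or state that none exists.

Hale

Head-to-head results (35 voters total):
Diaz vs Fong: Diaz wins 22–13.
Diaz vs Khan: Diaz wins 22–13.
Diaz vs Hale: Hale wins 19–16.
Fong vs Khan: Khan wins 30–5.
Fong vs Hale: Hale wins 18–17.
Khan vs Hale: Hale wins 22–13.
Hale beats each rival — Diaz (19–16), Fong (18–17), Khan (22–13) — so Hale is the Condorcet winner.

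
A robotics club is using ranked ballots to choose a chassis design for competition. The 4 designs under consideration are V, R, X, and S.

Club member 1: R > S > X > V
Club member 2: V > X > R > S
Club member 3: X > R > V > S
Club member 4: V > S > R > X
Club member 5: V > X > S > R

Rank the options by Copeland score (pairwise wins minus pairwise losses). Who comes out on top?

V

Pairwise results:
  V vs R: V wins 3–2.
  V vs X: V wins 3–2.
  V vs S: V wins 4–1.
  R vs X: X wins 3–2.
  R vs S: R wins 3–2.
  X vs S: X wins 3–2.
Copeland scores (wins − losses):
  V: 3 − 0 = 3
  R: 1 − 2 = -1
  X: 2 − 1 = 1
  S: 0 − 3 = -3
V has the best Copeland score.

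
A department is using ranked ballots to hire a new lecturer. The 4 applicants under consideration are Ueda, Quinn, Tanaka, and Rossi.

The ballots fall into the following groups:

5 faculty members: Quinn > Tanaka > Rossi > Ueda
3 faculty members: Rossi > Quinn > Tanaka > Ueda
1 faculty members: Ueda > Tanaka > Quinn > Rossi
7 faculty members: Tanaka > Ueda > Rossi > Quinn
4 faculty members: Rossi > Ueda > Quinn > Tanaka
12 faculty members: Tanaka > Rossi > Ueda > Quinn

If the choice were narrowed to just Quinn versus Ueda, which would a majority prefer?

Ueda

Ballots ranking Quinn above Ueda: 5+3 = 8.
Ballots ranking Ueda above Quinn: 1+7+4+12 = 24.
Ueda wins the head-to-head, 24–8.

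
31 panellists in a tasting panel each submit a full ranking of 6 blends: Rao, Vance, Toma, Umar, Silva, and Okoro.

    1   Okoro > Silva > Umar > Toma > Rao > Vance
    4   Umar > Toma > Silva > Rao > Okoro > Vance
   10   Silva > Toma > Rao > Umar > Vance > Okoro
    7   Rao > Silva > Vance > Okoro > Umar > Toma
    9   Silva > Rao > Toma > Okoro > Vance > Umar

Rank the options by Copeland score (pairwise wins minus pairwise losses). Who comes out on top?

Silva

Pairwise results:
  Rao vs Vance: Rao wins 31–0.
  Rao vs Toma: Rao wins 16–15.
  Rao vs Umar: Rao wins 26–5.
  Rao vs Silva: Silva wins 24–7.
  Rao vs Okoro: Rao wins 30–1.
  Vance vs Toma: Toma wins 24–7.
  Vance vs Umar: Vance wins 16–15.
  Vance vs Silva: Silva wins 31–0.
  Vance vs Okoro: Vance wins 17–14.
  Toma vs Umar: Toma wins 19–12.
  Toma vs Silva: Silva wins 27–4.
  Toma vs Okoro: Toma wins 23–8.
  Umar vs Silva: Silva wins 27–4.
  Umar vs Okoro: Okoro wins 17–14.
  Silva vs Okoro: Silva wins 30–1.
Copeland scores (wins − losses):
  Rao: 4 − 1 = 3
  Vance: 2 − 3 = -1
  Toma: 3 − 2 = 1
  Umar: 0 − 5 = -5
  Silva: 5 − 0 = 5
  Okoro: 1 − 4 = -3
Silva has the best Copeland score.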